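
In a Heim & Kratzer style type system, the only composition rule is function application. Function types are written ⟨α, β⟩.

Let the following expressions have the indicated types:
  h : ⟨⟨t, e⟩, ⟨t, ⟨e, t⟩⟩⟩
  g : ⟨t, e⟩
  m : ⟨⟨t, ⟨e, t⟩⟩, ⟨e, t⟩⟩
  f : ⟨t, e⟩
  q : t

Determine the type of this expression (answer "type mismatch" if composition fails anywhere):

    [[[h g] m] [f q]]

t

[h g]: ⟨⟨t, e⟩, ⟨t, ⟨e, t⟩⟩⟩ applied to ⟨t, e⟩ yields ⟨t, ⟨e, t⟩⟩.
[[h g] m]: ⟨⟨t, ⟨e, t⟩⟩, ⟨e, t⟩⟩ applied to ⟨t, ⟨e, t⟩⟩ yields ⟨e, t⟩.
[f q]: ⟨t, e⟩ applied to t yields e.
[[[h g] m] [f q]]: ⟨e, t⟩ applied to e yields t.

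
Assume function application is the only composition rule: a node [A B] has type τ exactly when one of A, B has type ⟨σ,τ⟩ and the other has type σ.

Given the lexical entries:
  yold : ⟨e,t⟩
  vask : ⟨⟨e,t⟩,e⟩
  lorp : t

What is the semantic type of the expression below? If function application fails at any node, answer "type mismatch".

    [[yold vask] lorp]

[yold vask] — vask of type ⟨⟨e,t⟩,e⟩ combines with yold of type ⟨e,t⟩: type e.
At [[yold vask] lorp]: neither e nor t can take the other as argument; the node is ill-typed.

type mismatch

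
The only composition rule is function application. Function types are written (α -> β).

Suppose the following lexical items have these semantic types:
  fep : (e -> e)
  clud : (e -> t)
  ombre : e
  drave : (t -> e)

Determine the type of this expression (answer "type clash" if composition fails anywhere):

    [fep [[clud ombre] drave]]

At [clud ombre], clud : (e -> t) takes ombre : e, giving t.
At [[clud ombre] drave], drave : (t -> e) takes [clud ombre] : t, giving e.
At [fep [[clud ombre] drave]], fep : (e -> e) takes [[clud ombre] drave] : e, giving e.

e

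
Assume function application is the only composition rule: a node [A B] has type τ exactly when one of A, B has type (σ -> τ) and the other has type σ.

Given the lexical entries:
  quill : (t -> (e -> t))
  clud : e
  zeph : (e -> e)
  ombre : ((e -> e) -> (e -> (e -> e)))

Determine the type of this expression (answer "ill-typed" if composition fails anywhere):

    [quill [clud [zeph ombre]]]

ill-typed

[zeph ombre]: functor ombre : ((e -> e) -> (e -> (e -> e))), argument zeph : (e -> e); result (e -> (e -> e)).
[clud [zeph ombre]]: functor [zeph ombre] : (e -> (e -> e)), argument clud : e; result (e -> e).
[quill [clud [zeph ombre]]]: (t -> (e -> t)) with (e -> e) — neither is a function whose domain matches the other; composition fails here.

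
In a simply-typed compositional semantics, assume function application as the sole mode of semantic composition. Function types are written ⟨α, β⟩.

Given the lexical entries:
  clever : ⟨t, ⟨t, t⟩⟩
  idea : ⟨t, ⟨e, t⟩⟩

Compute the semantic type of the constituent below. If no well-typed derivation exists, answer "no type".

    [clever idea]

[clever idea]: ⟨t, ⟨t, t⟩⟩ with ⟨t, ⟨e, t⟩⟩ — neither is a function whose domain matches the other; composition fails here.

no type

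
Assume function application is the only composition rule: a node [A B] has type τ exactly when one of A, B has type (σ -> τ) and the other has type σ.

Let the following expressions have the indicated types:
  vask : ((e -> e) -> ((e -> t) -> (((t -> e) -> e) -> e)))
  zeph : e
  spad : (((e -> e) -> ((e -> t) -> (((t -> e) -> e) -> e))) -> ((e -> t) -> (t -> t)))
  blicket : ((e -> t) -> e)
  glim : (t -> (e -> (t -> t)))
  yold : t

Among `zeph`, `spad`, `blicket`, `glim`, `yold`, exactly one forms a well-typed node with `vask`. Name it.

spad

zeph : e — neither side's domain matches the other.
spad — combines: spad : (((e -> e) -> ((e -> t) -> (((t -> e) -> e) -> e))) -> ((e -> t) -> (t -> t))) takes vask : ((e -> e) -> ((e -> t) -> (((t -> e) -> e) -> e))) as argument, giving ((e -> t) -> (t -> t)).
blicket : ((e -> t) -> e) — neither side's domain matches the other.
glim : (t -> (e -> (t -> t))) — neither side's domain matches the other.
yold : t — neither side's domain matches the other.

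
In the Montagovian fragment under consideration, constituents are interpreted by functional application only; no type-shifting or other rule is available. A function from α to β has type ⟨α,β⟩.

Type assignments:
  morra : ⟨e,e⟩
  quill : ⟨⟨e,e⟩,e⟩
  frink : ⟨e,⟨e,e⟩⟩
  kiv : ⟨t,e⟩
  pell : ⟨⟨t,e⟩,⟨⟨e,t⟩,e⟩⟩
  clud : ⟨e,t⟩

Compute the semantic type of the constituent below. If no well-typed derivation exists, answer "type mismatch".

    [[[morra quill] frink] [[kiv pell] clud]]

e

[morra quill]: ⟨⟨e,e⟩,e⟩ applied to ⟨e,e⟩ yields e.
[[morra quill] frink]: ⟨e,⟨e,e⟩⟩ applied to e yields ⟨e,e⟩.
[kiv pell]: ⟨⟨t,e⟩,⟨⟨e,t⟩,e⟩⟩ applied to ⟨t,e⟩ yields ⟨⟨e,t⟩,e⟩.
[[kiv pell] clud]: ⟨⟨e,t⟩,e⟩ applied to ⟨e,t⟩ yields e.
[[[morra quill] frink] [[kiv pell] clud]]: ⟨e,e⟩ applied to e yields e.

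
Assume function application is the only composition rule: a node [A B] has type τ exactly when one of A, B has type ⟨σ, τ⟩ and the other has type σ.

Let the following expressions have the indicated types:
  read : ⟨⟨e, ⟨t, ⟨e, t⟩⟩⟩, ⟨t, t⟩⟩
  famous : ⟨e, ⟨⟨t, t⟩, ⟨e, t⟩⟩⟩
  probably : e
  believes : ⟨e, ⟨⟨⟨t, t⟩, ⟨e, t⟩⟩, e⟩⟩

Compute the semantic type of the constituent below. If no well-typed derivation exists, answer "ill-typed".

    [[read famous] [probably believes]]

ill-typed

[read famous]: ⟨⟨e, ⟨t, ⟨e, t⟩⟩⟩, ⟨t, t⟩⟩ and ⟨e, ⟨⟨t, t⟩, ⟨e, t⟩⟩⟩ cannot combine by function application — type clash.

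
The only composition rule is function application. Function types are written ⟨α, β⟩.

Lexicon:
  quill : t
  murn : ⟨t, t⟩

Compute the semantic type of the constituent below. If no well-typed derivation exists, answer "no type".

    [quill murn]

t

At [quill murn], murn : ⟨t, t⟩ takes quill : t, giving t.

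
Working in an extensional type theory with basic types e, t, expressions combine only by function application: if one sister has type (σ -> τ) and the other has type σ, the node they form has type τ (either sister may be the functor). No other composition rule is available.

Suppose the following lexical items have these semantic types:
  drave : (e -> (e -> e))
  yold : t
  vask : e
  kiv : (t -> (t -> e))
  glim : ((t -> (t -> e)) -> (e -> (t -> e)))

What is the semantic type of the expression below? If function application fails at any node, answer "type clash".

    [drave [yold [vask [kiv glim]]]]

(e -> e)

[kiv glim]: ((t -> (t -> e)) -> (e -> (t -> e))) applied to (t -> (t -> e)) yields (e -> (t -> e)).
[vask [kiv glim]]: (e -> (t -> e)) applied to e yields (t -> e).
[yold [vask [kiv glim]]]: (t -> e) applied to t yields e.
[drave [yold [vask [kiv glim]]]]: (e -> (e -> e)) applied to e yields (e -> e).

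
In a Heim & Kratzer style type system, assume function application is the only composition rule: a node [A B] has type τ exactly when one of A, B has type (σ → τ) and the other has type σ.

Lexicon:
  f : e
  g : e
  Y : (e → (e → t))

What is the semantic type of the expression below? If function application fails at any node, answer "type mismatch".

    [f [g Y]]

[g Y]: Y is (e → (e → t)), g is e; result (e → t).
[f [g Y]]: [g Y] is (e → t), f is e; result t.

t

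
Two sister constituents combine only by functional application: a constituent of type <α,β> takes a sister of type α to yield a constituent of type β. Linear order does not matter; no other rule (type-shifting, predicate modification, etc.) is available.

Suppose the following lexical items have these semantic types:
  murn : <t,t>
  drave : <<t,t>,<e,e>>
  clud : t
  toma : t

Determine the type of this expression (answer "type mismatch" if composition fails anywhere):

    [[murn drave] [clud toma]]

type mismatch

At [murn drave], drave : <<t,t>,<e,e>> takes murn : <t,t>, giving <e,e>.
[clud toma]: t with t — neither is a function whose domain matches the other; composition fails here.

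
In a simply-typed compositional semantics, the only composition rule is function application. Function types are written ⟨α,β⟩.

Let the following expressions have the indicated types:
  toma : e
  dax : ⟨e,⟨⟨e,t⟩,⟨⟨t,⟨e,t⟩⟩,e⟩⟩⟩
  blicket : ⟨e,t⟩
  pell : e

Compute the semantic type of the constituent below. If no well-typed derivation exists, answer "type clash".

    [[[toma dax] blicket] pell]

At [toma dax], dax : ⟨e,⟨⟨e,t⟩,⟨⟨t,⟨e,t⟩⟩,e⟩⟩⟩ takes toma : e, giving ⟨⟨e,t⟩,⟨⟨t,⟨e,t⟩⟩,e⟩⟩.
At [[toma dax] blicket], [toma dax] : ⟨⟨e,t⟩,⟨⟨t,⟨e,t⟩⟩,e⟩⟩ takes blicket : ⟨e,t⟩, giving ⟨⟨t,⟨e,t⟩⟩,e⟩.
[[[toma dax] blicket] pell]: ⟨⟨t,⟨e,t⟩⟩,e⟩ with e — neither is a function whose domain matches the other; composition fails here.

type clash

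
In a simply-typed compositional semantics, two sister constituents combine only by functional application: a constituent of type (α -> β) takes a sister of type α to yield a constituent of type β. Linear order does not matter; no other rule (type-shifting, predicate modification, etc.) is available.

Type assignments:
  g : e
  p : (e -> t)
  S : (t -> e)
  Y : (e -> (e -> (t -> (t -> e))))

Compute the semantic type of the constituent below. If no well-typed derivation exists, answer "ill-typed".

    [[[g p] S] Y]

[g p]: functor p : (e -> t), argument g : e; result t.
[[g p] S]: functor S : (t -> e), argument [g p] : t; result e.
[[[g p] S] Y]: functor Y : (e -> (e -> (t -> (t -> e)))), argument [[g p] S] : e; result (e -> (t -> (t -> e))).

(e -> (t -> (t -> e)))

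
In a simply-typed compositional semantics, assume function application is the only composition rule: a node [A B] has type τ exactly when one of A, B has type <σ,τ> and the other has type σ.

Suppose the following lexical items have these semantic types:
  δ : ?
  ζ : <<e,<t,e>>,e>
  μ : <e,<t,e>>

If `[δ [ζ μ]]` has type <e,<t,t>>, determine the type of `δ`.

<e,<e,<t,t>>>

At [δ [ζ μ]] (required: <e,<t,t>>): [ζ μ] is e, which is not a function with range <e,<t,t>>; hence δ is the functor — type <e,<e,<t,t>>>.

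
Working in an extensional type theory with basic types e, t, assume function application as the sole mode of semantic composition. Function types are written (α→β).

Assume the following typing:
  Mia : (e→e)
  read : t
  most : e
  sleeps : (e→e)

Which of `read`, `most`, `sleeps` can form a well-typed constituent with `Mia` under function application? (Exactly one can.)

most

read : t — does not combine with Mia.
most — combines: Mia : (e→e) takes most : e as argument, giving e.
sleeps : (e→e) — does not combine with Mia.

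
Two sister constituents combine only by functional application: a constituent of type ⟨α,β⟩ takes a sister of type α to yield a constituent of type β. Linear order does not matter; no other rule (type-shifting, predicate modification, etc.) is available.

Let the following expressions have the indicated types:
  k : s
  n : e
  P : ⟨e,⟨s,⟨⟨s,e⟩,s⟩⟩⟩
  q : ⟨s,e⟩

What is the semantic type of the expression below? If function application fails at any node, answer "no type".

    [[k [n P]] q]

s

[n P] — P of type ⟨e,⟨s,⟨⟨s,e⟩,s⟩⟩⟩ combines with n of type e: type ⟨s,⟨⟨s,e⟩,s⟩⟩.
[k [n P]] — [n P] of type ⟨s,⟨⟨s,e⟩,s⟩⟩ combines with k of type s: type ⟨⟨s,e⟩,s⟩.
[[k [n P]] q] — [k [n P]] of type ⟨⟨s,e⟩,s⟩ combines with q of type ⟨s,e⟩: type s.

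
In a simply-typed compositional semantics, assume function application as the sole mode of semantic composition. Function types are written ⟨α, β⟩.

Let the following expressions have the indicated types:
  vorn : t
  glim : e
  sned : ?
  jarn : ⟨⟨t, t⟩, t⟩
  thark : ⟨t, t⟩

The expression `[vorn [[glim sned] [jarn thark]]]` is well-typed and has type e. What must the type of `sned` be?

At [vorn [[glim sned] [jarn thark]]] (required: e): vorn is t, which is not a function with range e; hence [[glim sned] [jarn thark]] is the functor — type ⟨t, e⟩.
At [[glim sned] [jarn thark]] (required: ⟨t, e⟩): [jarn thark] is t, which is not a function with range ⟨t, e⟩; hence [glim sned] is the functor — type ⟨t, ⟨t, e⟩⟩.
At [glim sned] (required: ⟨t, ⟨t, e⟩⟩): glim is e, which is not a function with range ⟨t, ⟨t, e⟩⟩; hence sned is the functor — type ⟨e, ⟨t, ⟨t, e⟩⟩⟩.

⟨e, ⟨t, ⟨t, e⟩⟩⟩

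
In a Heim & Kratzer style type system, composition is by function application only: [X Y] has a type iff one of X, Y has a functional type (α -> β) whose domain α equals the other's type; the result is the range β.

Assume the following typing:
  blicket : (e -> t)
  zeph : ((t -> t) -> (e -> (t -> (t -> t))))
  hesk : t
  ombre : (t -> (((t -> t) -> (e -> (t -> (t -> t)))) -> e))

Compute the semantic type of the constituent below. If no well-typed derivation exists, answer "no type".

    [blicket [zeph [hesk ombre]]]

At [hesk ombre], ombre : (t -> (((t -> t) -> (e -> (t -> (t -> t)))) -> e)) takes hesk : t, giving (((t -> t) -> (e -> (t -> (t -> t)))) -> e).
At [zeph [hesk ombre]], [hesk ombre] : (((t -> t) -> (e -> (t -> (t -> t)))) -> e) takes zeph : ((t -> t) -> (e -> (t -> (t -> t)))), giving e.
At [blicket [zeph [hesk ombre]]], blicket : (e -> t) takes [zeph [hesk ombre]] : e, giving t.

t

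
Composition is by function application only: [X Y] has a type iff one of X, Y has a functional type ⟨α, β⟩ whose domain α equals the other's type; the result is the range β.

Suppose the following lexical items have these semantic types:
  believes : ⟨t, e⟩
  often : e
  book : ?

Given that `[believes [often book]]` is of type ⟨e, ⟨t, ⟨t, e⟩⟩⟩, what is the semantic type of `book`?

For [believes [often book]] to have type ⟨e, ⟨t, ⟨t, e⟩⟩⟩ with believes of type ⟨t, e⟩, [often book] must be the function: [often book] : ⟨⟨t, e⟩, ⟨e, ⟨t, ⟨t, e⟩⟩⟩⟩.
For [often book] to have type ⟨⟨t, e⟩, ⟨e, ⟨t, ⟨t, e⟩⟩⟩⟩ with often of type e, book must be the function: book : ⟨e, ⟨⟨t, e⟩, ⟨e, ⟨t, ⟨t, e⟩⟩⟩⟩⟩.

⟨e, ⟨⟨t, e⟩, ⟨e, ⟨t, ⟨t, e⟩⟩⟩⟩⟩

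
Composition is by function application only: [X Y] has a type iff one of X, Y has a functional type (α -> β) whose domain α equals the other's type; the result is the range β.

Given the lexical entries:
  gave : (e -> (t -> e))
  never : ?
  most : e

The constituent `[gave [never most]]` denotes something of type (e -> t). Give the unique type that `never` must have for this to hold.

[gave [never most]] is required to be (e -> t). gave : (e -> (t -> e)) cannot yield (e -> t) as functor, so [never most] : ((e -> (t -> e)) -> (e -> t)).
[never most] is required to be ((e -> (t -> e)) -> (e -> t)). most : e cannot yield ((e -> (t -> e)) -> (e -> t)) as functor, so never : (e -> ((e -> (t -> e)) -> (e -> t))).

(e -> ((e -> (t -> e)) -> (e -> t)))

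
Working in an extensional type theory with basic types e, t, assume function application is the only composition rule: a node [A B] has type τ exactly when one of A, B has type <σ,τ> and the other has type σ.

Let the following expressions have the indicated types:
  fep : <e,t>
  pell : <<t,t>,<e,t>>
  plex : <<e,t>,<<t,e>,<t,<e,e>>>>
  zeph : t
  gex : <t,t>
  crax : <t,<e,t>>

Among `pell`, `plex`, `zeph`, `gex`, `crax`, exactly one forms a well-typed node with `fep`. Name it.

pell : <<t,t>,<e,t>> — neither side's domain matches the other.
plex — combines: plex : <<e,t>,<<t,e>,<t,<e,e>>>> takes fep : <e,t> as argument, giving <<t,e>,<t,<e,e>>>.
zeph : t — neither side's domain matches the other.
gex : <t,t> — neither side's domain matches the other.
crax : <t,<e,t>> — neither side's domain matches the other.

plex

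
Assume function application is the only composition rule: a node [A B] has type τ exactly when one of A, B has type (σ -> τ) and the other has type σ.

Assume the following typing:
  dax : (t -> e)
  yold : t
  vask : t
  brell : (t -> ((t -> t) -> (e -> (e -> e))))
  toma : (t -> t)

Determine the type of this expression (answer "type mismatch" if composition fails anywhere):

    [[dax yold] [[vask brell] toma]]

(e -> e)

[dax yold]: functor dax : (t -> e), argument yold : t; result e.
[vask brell]: functor brell : (t -> ((t -> t) -> (e -> (e -> e)))), argument vask : t; result ((t -> t) -> (e -> (e -> e))).
[[vask brell] toma]: functor [vask brell] : ((t -> t) -> (e -> (e -> e))), argument toma : (t -> t); result (e -> (e -> e)).
[[dax yold] [[vask brell] toma]]: functor [[vask brell] toma] : (e -> (e -> e)), argument [dax yold] : e; result (e -> e).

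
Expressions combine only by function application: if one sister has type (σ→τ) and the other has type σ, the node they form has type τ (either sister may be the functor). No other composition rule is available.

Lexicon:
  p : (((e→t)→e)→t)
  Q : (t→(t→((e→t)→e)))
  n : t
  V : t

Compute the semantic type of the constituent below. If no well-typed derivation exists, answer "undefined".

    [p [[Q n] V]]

t

[Q n]: (t→(t→((e→t)→e))) applied to t yields (t→((e→t)→e)).
[[Q n] V]: (t→((e→t)→e)) applied to t yields ((e→t)→e).
[p [[Q n] V]]: (((e→t)→e)→t) applied to ((e→t)→e) yields t.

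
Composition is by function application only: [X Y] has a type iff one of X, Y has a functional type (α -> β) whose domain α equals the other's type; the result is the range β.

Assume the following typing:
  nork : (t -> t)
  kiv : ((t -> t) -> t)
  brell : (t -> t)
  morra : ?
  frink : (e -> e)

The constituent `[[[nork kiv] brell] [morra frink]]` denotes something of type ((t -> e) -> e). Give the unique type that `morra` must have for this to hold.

[[[nork kiv] brell] [morra frink]] must have type ((t -> e) -> e). The sister [[nork kiv] brell] has type t; that is not a function onto ((t -> e) -> e), so [morra frink] must be the functor, of type (t -> ((t -> e) -> e)).
[morra frink] must have type (t -> ((t -> e) -> e)). The sister frink has type (e -> e); that is not a function onto (t -> ((t -> e) -> e)), so morra must be the functor, of type ((e -> e) -> (t -> ((t -> e) -> e))).

((e -> e) -> (t -> ((t -> e) -> e)))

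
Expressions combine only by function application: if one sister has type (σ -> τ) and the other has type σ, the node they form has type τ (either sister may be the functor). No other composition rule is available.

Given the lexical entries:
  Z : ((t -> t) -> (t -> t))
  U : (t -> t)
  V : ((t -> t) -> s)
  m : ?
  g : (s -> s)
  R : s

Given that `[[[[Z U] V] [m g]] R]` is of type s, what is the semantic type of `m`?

For [[[[Z U] V] [m g]] R] to have type s with R of type s, [[[Z U] V] [m g]] must be the function: [[[Z U] V] [m g]] : (s -> s).
For [[[Z U] V] [m g]] to have type (s -> s) with [[Z U] V] of type s, [m g] must be the function: [m g] : (s -> (s -> s)).
For [m g] to have type (s -> (s -> s)) with g of type (s -> s), m must be the function: m : ((s -> s) -> (s -> (s -> s))).

((s -> s) -> (s -> (s -> s)))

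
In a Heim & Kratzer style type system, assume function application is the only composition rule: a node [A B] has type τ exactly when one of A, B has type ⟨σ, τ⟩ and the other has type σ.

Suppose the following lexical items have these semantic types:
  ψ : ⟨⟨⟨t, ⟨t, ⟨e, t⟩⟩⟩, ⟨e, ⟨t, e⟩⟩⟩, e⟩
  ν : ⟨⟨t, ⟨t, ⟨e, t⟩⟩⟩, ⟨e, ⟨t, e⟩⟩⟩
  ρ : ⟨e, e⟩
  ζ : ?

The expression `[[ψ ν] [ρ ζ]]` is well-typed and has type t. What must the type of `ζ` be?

⟨⟨e, e⟩, ⟨e, t⟩⟩

[[ψ ν] [ρ ζ]] must have type t. The sister [ψ ν] has type e; that is not a function onto t, so [ρ ζ] must be the functor, of type ⟨e, t⟩.
[ρ ζ] must have type ⟨e, t⟩. The sister ρ has type ⟨e, e⟩; that is not a function onto ⟨e, t⟩, so ζ must be the functor, of type ⟨⟨e, e⟩, ⟨e, t⟩⟩.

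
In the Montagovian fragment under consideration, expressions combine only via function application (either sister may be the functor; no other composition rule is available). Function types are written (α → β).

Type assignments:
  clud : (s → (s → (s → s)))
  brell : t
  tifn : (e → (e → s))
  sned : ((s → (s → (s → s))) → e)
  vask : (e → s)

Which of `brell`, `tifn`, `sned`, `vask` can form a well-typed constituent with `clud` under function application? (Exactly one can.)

sned

brell : t — no; clud wants s, and brell wants nothing (atomic).
tifn : (e → (e → s)) — no; clud wants s, and tifn wants e.
sned — combines: sned : ((s → (s → (s → s))) → e) takes clud : (s → (s → (s → s))) as argument, giving e.
vask : (e → s) — no; clud wants s, and vask wants e.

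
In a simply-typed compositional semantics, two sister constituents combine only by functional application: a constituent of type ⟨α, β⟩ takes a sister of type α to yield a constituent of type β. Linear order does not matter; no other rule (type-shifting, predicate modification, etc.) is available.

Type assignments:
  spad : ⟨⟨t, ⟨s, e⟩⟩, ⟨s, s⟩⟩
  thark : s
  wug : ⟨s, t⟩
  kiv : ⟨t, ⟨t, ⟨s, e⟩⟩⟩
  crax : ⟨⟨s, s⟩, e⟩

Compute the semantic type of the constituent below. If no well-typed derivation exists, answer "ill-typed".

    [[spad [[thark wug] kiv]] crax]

[thark wug] — wug of type ⟨s, t⟩ combines with thark of type s: type t.
[[thark wug] kiv] — kiv of type ⟨t, ⟨t, ⟨s, e⟩⟩⟩ combines with [thark wug] of type t: type ⟨t, ⟨s, e⟩⟩.
[spad [[thark wug] kiv]] — spad of type ⟨⟨t, ⟨s, e⟩⟩, ⟨s, s⟩⟩ combines with [[thark wug] kiv] of type ⟨t, ⟨s, e⟩⟩: type ⟨s, s⟩.
[[spad [[thark wug] kiv]] crax] — crax of type ⟨⟨s, s⟩, e⟩ combines with [spad [[thark wug] kiv]] of type ⟨s, s⟩: type e.

e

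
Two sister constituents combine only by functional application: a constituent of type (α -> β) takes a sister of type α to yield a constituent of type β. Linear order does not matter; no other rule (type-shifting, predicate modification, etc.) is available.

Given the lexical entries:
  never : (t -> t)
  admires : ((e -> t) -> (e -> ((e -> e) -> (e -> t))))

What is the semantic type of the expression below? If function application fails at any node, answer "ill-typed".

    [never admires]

ill-typed

[never admires]: (t -> t) with ((e -> t) -> (e -> ((e -> e) -> (e -> t)))) — neither is a function whose domain matches the other; composition fails here.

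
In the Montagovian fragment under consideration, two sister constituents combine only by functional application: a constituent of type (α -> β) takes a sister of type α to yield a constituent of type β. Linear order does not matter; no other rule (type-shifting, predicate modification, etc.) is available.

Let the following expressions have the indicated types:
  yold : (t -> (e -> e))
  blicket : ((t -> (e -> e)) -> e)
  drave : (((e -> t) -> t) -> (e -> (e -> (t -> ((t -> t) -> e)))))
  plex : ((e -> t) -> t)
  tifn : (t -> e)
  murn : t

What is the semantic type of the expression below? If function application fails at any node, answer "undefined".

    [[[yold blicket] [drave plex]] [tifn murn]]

[yold blicket]: blicket is ((t -> (e -> e)) -> e), yold is (t -> (e -> e)); result e.
[drave plex]: drave is (((e -> t) -> t) -> (e -> (e -> (t -> ((t -> t) -> e))))), plex is ((e -> t) -> t); result (e -> (e -> (t -> ((t -> t) -> e)))).
[[yold blicket] [drave plex]]: [drave plex] is (e -> (e -> (t -> ((t -> t) -> e)))), [yold blicket] is e; result (e -> (t -> ((t -> t) -> e))).
[tifn murn]: tifn is (t -> e), murn is t; result e.
[[[yold blicket] [drave plex]] [tifn murn]]: [[yold blicket] [drave plex]] is (e -> (t -> ((t -> t) -> e))), [tifn murn] is e; result (t -> ((t -> t) -> e)).

(t -> ((t -> t) -> e))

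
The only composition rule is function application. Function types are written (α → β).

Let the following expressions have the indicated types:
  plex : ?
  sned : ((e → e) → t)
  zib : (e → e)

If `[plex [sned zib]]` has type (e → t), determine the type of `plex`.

(t → (e → t))

[plex [sned zib]] must have type (e → t). The sister [sned zib] has type t; that is not a function onto (e → t), so plex must be the functor, of type (t → (e → t)).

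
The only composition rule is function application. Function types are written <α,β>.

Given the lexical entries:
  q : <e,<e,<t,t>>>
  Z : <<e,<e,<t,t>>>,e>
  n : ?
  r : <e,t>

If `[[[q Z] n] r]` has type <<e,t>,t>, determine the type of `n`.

[[[q Z] n] r] is required to be <<e,t>,t>. r : <e,t> cannot yield <<e,t>,t> as functor, so [[q Z] n] : <<e,t>,<<e,t>,t>>.
[[q Z] n] is required to be <<e,t>,<<e,t>,t>>. [q Z] : e cannot yield <<e,t>,<<e,t>,t>> as functor, so n : <e,<<e,t>,<<e,t>,t>>>.

<e,<<e,t>,<<e,t>,t>>>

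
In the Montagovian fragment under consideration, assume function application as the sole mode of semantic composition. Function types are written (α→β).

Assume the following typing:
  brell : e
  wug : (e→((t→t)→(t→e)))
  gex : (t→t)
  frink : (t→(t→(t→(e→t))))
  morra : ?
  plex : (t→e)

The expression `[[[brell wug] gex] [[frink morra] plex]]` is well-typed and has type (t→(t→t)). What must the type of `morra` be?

((t→(t→(t→(e→t))))→((t→e)→((t→e)→(t→(t→t)))))

[[[brell wug] gex] [[frink morra] plex]] is required to be (t→(t→t)). [[brell wug] gex] : (t→e) cannot yield (t→(t→t)) as functor, so [[frink morra] plex] : ((t→e)→(t→(t→t))).
[[frink morra] plex] is required to be ((t→e)→(t→(t→t))). plex : (t→e) cannot yield ((t→e)→(t→(t→t))) as functor, so [frink morra] : ((t→e)→((t→e)→(t→(t→t)))).
[frink morra] is required to be ((t→e)→((t→e)→(t→(t→t)))). frink : (t→(t→(t→(e→t)))) cannot yield ((t→e)→((t→e)→(t→(t→t)))) as functor, so morra : ((t→(t→(t→(e→t))))→((t→e)→((t→e)→(t→(t→t))))).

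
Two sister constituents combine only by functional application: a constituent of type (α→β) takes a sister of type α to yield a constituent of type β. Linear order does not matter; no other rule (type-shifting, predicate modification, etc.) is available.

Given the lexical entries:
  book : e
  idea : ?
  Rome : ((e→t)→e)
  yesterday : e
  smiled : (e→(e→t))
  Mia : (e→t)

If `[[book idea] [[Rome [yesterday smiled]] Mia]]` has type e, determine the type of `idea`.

At [[book idea] [[Rome [yesterday smiled]] Mia]] (required: e): [[Rome [yesterday smiled]] Mia] is t, which is not a function with range e; hence [book idea] is the functor — type (t→e).
At [book idea] (required: (t→e)): book is e, which is not a function with range (t→e); hence idea is the functor — type (e→(t→e)).

(e→(t→e))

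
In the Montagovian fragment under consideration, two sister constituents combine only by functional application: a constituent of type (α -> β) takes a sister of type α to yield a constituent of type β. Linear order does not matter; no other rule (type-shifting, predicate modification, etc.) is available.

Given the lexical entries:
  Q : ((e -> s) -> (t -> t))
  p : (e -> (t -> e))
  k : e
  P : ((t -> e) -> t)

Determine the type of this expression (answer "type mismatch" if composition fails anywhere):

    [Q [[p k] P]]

type mismatch

[p k] — p of type (e -> (t -> e)) combines with k of type e: type (t -> e).
[[p k] P] — P of type ((t -> e) -> t) combines with [p k] of type (t -> e): type t.
At [Q [[p k] P]]: neither ((e -> s) -> (t -> t)) nor t can take the other as argument; the node is ill-typed.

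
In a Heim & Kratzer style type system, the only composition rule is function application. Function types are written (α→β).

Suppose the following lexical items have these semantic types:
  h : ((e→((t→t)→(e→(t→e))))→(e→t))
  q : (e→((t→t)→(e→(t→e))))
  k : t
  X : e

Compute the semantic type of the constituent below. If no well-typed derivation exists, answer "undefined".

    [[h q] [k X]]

[h q]: ((e→((t→t)→(e→(t→e))))→(e→t)) applied to (e→((t→t)→(e→(t→e)))) yields (e→t).
[k X]: t with e — neither is a function whose domain matches the other; composition fails here.

undefined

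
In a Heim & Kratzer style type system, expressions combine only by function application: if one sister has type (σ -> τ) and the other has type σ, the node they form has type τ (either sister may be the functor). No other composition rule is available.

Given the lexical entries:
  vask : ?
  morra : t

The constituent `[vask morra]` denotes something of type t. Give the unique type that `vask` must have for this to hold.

(t -> t)

For [vask morra] to have type t with morra of type t, vask must be the function: vask : (t -> t).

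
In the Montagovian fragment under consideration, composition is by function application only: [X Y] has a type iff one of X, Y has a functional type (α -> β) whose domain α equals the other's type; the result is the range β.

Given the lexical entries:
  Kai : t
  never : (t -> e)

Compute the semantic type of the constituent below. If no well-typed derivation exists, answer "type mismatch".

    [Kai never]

[Kai never]: (t -> e) applied to t yields e.

e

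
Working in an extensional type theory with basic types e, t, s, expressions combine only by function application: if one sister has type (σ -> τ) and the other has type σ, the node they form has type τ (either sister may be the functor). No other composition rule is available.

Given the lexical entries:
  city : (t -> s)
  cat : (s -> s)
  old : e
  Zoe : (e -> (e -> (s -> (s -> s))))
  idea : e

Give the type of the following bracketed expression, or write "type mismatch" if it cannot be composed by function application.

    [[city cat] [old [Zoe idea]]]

type mismatch

[city cat]: (t -> s) and (s -> s) cannot combine by function application — type clash.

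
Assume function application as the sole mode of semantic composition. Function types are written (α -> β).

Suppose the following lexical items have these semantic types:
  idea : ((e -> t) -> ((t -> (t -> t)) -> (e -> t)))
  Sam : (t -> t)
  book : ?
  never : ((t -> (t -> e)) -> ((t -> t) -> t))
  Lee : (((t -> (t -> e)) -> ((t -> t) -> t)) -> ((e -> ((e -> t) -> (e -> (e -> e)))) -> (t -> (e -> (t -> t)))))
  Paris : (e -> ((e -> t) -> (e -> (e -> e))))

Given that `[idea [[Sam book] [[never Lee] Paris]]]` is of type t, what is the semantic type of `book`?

[idea [[Sam book] [[never Lee] Paris]]] must have type t. The sister idea has type ((e -> t) -> ((t -> (t -> t)) -> (e -> t))); that is not a function onto t, so [[Sam book] [[never Lee] Paris]] must be the functor, of type (((e -> t) -> ((t -> (t -> t)) -> (e -> t))) -> t).
[[Sam book] [[never Lee] Paris]] must have type (((e -> t) -> ((t -> (t -> t)) -> (e -> t))) -> t). The sister [[never Lee] Paris] has type (t -> (e -> (t -> t))); that is not a function onto (((e -> t) -> ((t -> (t -> t)) -> (e -> t))) -> t), so [Sam book] must be the functor, of type ((t -> (e -> (t -> t))) -> (((e -> t) -> ((t -> (t -> t)) -> (e -> t))) -> t)).
[Sam book] must have type ((t -> (e -> (t -> t))) -> (((e -> t) -> ((t -> (t -> t)) -> (e -> t))) -> t)). The sister Sam has type (t -> t); that is not a function onto ((t -> (e -> (t -> t))) -> (((e -> t) -> ((t -> (t -> t)) -> (e -> t))) -> t)), so book must be the functor, of type ((t -> t) -> ((t -> (e -> (t -> t))) -> (((e -> t) -> ((t -> (t -> t)) -> (e -> t))) -> t))).

((t -> t) -> ((t -> (e -> (t -> t))) -> (((e -> t) -> ((t -> (t -> t)) -> (e -> t))) -> t)))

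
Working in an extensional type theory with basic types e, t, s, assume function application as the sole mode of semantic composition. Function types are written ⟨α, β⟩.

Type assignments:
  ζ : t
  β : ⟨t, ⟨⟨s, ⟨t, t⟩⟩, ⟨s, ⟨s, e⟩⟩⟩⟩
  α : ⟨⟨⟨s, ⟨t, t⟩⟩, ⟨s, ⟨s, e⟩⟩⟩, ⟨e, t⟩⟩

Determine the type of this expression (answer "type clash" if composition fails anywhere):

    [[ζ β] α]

⟨e, t⟩

[ζ β]: β is ⟨t, ⟨⟨s, ⟨t, t⟩⟩, ⟨s, ⟨s, e⟩⟩⟩⟩, ζ is t; result ⟨⟨s, ⟨t, t⟩⟩, ⟨s, ⟨s, e⟩⟩⟩.
[[ζ β] α]: α is ⟨⟨⟨s, ⟨t, t⟩⟩, ⟨s, ⟨s, e⟩⟩⟩, ⟨e, t⟩⟩, [ζ β] is ⟨⟨s, ⟨t, t⟩⟩, ⟨s, ⟨s, e⟩⟩⟩; result ⟨e, t⟩.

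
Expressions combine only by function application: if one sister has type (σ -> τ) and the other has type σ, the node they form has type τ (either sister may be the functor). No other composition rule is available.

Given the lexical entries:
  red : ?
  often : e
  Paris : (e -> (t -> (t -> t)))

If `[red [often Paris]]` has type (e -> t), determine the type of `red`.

At [red [often Paris]] (required: (e -> t)): [often Paris] is (t -> (t -> t)), which is not a function with range (e -> t); hence red is the functor — type ((t -> (t -> t)) -> (e -> t)).

((t -> (t -> t)) -> (e -> t))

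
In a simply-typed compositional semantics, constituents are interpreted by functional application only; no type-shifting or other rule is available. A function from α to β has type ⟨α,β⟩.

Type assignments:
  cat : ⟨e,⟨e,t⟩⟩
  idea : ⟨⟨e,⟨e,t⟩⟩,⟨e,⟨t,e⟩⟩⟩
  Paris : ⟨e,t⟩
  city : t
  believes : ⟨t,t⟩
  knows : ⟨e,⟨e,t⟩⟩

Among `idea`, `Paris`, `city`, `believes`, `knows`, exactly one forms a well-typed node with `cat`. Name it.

idea — combines: idea : ⟨⟨e,⟨e,t⟩⟩,⟨e,⟨t,e⟩⟩⟩ takes cat : ⟨e,⟨e,t⟩⟩ as argument, giving ⟨e,⟨t,e⟩⟩.
Paris : ⟨e,t⟩ — does not combine with cat.
city : t — does not combine with cat.
believes : ⟨t,t⟩ — does not combine with cat.
knows : ⟨e,⟨e,t⟩⟩ — does not combine with cat.

idea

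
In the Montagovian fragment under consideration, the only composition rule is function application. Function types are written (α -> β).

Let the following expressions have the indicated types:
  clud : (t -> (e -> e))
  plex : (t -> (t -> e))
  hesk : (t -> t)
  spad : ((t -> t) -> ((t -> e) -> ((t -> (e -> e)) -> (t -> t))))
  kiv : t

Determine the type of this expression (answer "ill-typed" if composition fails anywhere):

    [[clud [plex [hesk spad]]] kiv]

[hesk spad] — spad of type ((t -> t) -> ((t -> e) -> ((t -> (e -> e)) -> (t -> t)))) combines with hesk of type (t -> t): type ((t -> e) -> ((t -> (e -> e)) -> (t -> t))).
[plex [hesk spad]]: (t -> (t -> e)) with ((t -> e) -> ((t -> (e -> e)) -> (t -> t))) — neither is a function whose domain matches the other; composition fails here.

ill-typed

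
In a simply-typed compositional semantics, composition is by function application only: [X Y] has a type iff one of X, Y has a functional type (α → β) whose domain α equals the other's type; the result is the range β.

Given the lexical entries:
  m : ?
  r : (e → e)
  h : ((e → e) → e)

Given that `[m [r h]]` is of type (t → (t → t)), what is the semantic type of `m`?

(e → (t → (t → t)))

[m [r h]] must have type (t → (t → t)). The sister [r h] has type e; that is not a function onto (t → (t → t)), so m must be the functor, of type (e → (t → (t → t))).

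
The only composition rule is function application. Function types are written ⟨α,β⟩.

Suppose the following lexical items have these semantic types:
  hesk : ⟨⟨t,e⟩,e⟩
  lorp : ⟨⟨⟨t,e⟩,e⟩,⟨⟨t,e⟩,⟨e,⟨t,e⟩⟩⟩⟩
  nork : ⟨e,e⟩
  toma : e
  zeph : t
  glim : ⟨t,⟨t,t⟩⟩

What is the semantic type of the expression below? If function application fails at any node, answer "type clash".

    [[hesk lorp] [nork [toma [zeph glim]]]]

type clash

At [hesk lorp], lorp : ⟨⟨⟨t,e⟩,e⟩,⟨⟨t,e⟩,⟨e,⟨t,e⟩⟩⟩⟩ takes hesk : ⟨⟨t,e⟩,e⟩, giving ⟨⟨t,e⟩,⟨e,⟨t,e⟩⟩⟩.
At [zeph glim], glim : ⟨t,⟨t,t⟩⟩ takes zeph : t, giving ⟨t,t⟩.
[toma [zeph glim]]: e and ⟨t,t⟩ cannot combine by function application — type clash.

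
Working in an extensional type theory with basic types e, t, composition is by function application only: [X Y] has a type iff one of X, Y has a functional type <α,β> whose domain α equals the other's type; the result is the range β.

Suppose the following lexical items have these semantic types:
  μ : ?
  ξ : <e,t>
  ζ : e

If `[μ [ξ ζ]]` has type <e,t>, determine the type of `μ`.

[μ [ξ ζ]] must have type <e,t>. The sister [ξ ζ] has type t; that is not a function onto <e,t>, so μ must be the functor, of type <t,<e,t>>.

<t,<e,t>>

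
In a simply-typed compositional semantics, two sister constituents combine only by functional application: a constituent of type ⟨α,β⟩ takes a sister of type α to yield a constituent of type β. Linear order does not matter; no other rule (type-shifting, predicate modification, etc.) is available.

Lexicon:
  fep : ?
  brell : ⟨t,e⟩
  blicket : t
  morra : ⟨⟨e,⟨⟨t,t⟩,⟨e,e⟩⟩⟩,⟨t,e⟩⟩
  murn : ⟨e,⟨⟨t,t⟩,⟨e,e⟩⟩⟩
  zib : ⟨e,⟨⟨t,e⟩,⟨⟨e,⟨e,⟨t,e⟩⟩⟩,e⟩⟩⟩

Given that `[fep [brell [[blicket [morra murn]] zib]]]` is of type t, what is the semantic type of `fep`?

[fep [brell [[blicket [morra murn]] zib]]] must have type t. The sister [brell [[blicket [morra murn]] zib]] has type ⟨⟨e,⟨e,⟨t,e⟩⟩⟩,e⟩; that is not a function onto t, so fep must be the functor, of type ⟨⟨⟨e,⟨e,⟨t,e⟩⟩⟩,e⟩,t⟩.

⟨⟨⟨e,⟨e,⟨t,e⟩⟩⟩,e⟩,t⟩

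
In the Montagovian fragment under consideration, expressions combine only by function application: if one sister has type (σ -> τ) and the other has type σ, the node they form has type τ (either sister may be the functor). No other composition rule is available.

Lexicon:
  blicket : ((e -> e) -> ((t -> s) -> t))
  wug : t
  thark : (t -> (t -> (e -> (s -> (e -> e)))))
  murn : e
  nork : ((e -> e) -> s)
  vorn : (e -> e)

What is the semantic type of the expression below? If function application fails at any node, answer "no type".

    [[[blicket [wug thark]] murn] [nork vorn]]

no type

[wug thark]: (t -> (t -> (e -> (s -> (e -> e))))) applied to t yields (t -> (e -> (s -> (e -> e)))).
[blicket [wug thark]]: ((e -> e) -> ((t -> s) -> t)) with (t -> (e -> (s -> (e -> e)))) — neither is a function whose domain matches the other; composition fails here.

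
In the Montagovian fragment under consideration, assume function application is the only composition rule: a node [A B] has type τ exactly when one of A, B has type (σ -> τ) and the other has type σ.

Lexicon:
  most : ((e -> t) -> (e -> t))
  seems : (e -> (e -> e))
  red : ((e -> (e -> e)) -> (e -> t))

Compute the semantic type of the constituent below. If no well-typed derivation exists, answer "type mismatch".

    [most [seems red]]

At [seems red], red : ((e -> (e -> e)) -> (e -> t)) takes seems : (e -> (e -> e)), giving (e -> t).
At [most [seems red]], most : ((e -> t) -> (e -> t)) takes [seems red] : (e -> t), giving (e -> t).

(e -> t)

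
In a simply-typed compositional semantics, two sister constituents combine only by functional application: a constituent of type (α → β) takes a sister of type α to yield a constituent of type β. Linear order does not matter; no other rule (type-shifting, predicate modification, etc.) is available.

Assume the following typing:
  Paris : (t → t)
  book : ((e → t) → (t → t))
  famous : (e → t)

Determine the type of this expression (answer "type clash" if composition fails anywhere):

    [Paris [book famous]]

type clash

[book famous]: book is ((e → t) → (t → t)), famous is (e → t); result (t → t).
[Paris [book famous]]: (t → t) with (t → t) — neither is a function whose domain matches the other; composition fails here.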